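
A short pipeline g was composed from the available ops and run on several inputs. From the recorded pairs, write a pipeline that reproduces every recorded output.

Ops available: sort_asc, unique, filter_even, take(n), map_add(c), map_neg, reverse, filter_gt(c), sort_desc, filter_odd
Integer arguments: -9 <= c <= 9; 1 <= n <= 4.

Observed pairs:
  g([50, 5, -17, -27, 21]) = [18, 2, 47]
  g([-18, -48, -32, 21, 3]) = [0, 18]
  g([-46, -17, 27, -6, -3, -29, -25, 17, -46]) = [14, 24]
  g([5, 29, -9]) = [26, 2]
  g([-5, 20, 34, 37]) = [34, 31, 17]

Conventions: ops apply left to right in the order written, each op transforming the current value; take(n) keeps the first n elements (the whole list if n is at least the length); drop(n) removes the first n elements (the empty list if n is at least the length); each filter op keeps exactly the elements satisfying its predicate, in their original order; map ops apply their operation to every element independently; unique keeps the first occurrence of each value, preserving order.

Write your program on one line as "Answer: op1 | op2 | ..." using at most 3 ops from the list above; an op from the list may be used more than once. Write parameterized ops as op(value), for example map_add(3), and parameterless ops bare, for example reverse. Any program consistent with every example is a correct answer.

filter_gt(2) | reverse | map_add(-3)

Check, running the answer program on each example:
  [50, 5, -17, -27, 21] -> [50, 5, 21] -> [21, 5, 50] -> [18, 2, 47]
  [-18, -48, -32, 21, 3] -> [21, 3] -> [3, 21] -> [0, 18]
  [-46, -17, 27, -6, -3, -29, -25, 17, -46] -> [27, 17] -> [17, 27] -> [14, 24]
  [5, 29, -9] -> [5, 29] -> [29, 5] -> [26, 2]
  [-5, 20, 34, 37] -> [20, 34, 37] -> [37, 34, 20] -> [34, 31, 17]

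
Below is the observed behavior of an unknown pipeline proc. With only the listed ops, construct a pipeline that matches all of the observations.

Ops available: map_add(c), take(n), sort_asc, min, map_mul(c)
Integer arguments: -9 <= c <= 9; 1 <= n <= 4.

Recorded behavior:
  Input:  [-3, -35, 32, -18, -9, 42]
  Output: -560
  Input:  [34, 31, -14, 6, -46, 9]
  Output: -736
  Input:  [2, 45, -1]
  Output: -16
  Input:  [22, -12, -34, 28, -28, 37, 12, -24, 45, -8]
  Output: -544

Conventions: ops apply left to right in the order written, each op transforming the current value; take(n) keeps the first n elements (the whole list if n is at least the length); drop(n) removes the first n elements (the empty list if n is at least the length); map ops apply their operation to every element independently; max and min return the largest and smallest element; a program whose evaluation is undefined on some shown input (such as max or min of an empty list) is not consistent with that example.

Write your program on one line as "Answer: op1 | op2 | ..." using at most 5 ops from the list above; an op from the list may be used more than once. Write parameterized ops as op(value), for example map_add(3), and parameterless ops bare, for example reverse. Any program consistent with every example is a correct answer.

sort_asc | map_mul(-2) | sort_asc | map_mul(-8) | min

Check, running the answer program on each example:
  [-3, -35, 32, -18, -9, 42] -> [-35, -18, -9, -3, 32, 42] -> [70, 36, 18, 6, -64, -84] -> [-84, -64, 6, 18, 36, 70] -> [672, 512, -48, -144, -288, -560] -> -560
  [34, 31, -14, 6, -46, 9] -> [-46, -14, 6, 9, 31, 34] -> [92, 28, -12, -18, -62, -68] -> [-68, -62, -18, -12, 28, 92] -> [544, 496, 144, 96, -224, -736] -> -736
  [2, 45, -1] -> [-1, 2, 45] -> [2, -4, -90] -> [-90, -4, 2] -> [720, 32, -16] -> -16
  [22, -12, -34, 28, -28, 37, 12, -24, 45, -8] -> [-34, -28, -24, -12, -8, 12, 22, 28, 37, 45] -> [68, 56, 48, 24, 16, -24, -44, -56, -74, -90] -> [-90, -74, -56, -44, -24, 16, 24, 48, 56, 68] -> [720, 592, 448, 352, 192, -128, -192, -384, -448, -544] -> -544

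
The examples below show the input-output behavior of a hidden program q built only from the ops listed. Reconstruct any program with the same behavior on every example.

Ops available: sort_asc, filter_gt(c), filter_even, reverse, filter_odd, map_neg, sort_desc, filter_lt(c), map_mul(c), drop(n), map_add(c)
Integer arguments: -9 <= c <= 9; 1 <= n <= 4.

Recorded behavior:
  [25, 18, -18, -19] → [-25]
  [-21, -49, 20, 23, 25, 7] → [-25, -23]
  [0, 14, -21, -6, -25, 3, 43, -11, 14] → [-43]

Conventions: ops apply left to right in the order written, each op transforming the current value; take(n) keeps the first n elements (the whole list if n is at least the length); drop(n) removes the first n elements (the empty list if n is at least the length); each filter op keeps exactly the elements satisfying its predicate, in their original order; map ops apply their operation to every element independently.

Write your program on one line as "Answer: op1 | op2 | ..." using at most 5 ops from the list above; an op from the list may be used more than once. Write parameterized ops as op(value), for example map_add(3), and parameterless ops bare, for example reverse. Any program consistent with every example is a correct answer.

map_neg | sort_asc | filter_lt(-8) | filter_odd

Check, running the answer program on each example:
  [25, 18, -18, -19] -> [-25, -18, 18, 19] -> [-25, -18, 18, 19] -> [-25, -18] -> [-25]
  [-21, -49, 20, 23, 25, 7] -> [21, 49, -20, -23, -25, -7] -> [-25, -23, -20, -7, 21, 49] -> [-25, -23, -20] -> [-25, -23]
  [0, 14, -21, -6, -25, 3, 43, -11, 14] -> [0, -14, 21, 6, 25, -3, -43, 11, -14] -> [-43, -14, -14, -3, 0, 6, 11, 21, 25] -> [-43, -14, -14] -> [-43]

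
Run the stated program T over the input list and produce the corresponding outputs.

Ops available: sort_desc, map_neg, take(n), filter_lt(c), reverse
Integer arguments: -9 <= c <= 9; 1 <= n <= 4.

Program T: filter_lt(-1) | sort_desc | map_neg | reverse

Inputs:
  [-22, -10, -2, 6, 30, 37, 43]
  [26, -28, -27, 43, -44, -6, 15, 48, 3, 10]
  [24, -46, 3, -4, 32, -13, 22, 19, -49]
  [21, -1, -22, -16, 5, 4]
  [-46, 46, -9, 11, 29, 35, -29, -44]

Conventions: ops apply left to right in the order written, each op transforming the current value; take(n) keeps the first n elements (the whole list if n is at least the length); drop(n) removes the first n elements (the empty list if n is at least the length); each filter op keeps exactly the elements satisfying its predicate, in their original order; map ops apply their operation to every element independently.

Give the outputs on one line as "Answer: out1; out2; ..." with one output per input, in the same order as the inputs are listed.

Execution, op by op:
  [-22, -10, -2, 6, 30, 37, 43] -> [-22, -10, -2] -> [-2, -10, -22] -> [2, 10, 22] -> [22, 10, 2]
  [26, -28, -27, 43, -44, -6, 15, 48, 3, 10] -> [-28, -27, -44, -6] -> [-6, -27, -28, -44] -> [6, 27, 28, 44] -> [44, 28, 27, 6]
  [24, -46, 3, -4, 32, -13, 22, 19, -49] -> [-46, -4, -13, -49] -> [-4, -13, -46, -49] -> [4, 13, 46, 49] -> [49, 46, 13, 4]
  [21, -1, -22, -16, 5, 4] -> [-22, -16] -> [-16, -22] -> [16, 22] -> [22, 16]
  [-46, 46, -9, 11, 29, 35, -29, -44] -> [-46, -9, -29, -44] -> [-9, -29, -44, -46] -> [9, 29, 44, 46] -> [46, 44, 29, 9]

[22, 10, 2]; [44, 28, 27, 6]; [49, 46, 13, 4]; [22, 16]; [46, 44, 29, 9]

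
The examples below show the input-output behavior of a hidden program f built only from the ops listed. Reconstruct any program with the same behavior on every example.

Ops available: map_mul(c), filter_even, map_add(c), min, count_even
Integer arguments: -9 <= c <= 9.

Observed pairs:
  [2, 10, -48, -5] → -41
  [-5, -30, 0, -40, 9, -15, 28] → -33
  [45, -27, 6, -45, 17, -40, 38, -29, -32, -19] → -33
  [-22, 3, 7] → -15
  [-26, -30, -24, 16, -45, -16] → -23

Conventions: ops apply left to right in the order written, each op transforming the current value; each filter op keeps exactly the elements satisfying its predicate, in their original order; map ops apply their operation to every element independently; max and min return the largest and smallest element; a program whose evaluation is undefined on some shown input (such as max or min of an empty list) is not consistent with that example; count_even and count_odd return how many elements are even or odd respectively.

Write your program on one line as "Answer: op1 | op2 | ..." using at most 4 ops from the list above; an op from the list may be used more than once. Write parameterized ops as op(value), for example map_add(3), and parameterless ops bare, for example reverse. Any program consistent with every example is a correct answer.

filter_even | map_add(7) | min

Check, running the answer program on each example:
  [2, 10, -48, -5] -> [2, 10, -48] -> [9, 17, -41] -> -41
  [-5, -30, 0, -40, 9, -15, 28] -> [-30, 0, -40, 28] -> [-23, 7, -33, 35] -> -33
  [45, -27, 6, -45, 17, -40, 38, -29, -32, -19] -> [6, -40, 38, -32] -> [13, -33, 45, -25] -> -33
  [-22, 3, 7] -> [-22] -> [-15] -> -15
  [-26, -30, -24, 16, -45, -16] -> [-26, -30, -24, 16, -16] -> [-19, -23, -17, 23, -9] -> -23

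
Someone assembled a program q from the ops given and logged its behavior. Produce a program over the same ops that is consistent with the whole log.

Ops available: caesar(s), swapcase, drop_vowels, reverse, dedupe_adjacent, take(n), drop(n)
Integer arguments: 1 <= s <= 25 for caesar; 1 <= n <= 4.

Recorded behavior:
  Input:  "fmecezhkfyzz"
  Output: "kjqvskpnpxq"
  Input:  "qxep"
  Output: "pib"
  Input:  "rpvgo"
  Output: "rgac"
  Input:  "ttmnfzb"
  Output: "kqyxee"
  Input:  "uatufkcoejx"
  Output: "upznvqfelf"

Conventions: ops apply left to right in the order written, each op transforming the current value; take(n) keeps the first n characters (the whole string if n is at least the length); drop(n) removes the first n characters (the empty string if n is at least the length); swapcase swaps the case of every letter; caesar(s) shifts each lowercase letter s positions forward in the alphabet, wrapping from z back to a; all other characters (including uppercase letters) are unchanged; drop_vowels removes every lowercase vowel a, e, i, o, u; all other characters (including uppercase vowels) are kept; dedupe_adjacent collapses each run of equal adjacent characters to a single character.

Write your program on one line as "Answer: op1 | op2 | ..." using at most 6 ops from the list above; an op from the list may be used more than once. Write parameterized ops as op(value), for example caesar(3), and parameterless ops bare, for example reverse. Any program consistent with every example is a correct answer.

caesar(24) | caesar(14) | reverse | caesar(25) | drop(1)

Check, running the answer program on each example:
  "fmecezhkfyzz" -> "dkcacxfidwxx" -> "ryqoqltwrkll" -> "llkrwtlqoqyr" -> "kkjqvskpnpxq" -> "kjqvskpnpxq"
  "qxep" -> "ovcn" -> "cjqb" -> "bqjc" -> "apib" -> "pib"
  "rpvgo" -> "pntem" -> "dbhsa" -> "ashbd" -> "zrgac" -> "rgac"
  "ttmnfzb" -> "rrkldxz" -> "ffyzrln" -> "nlrzyff" -> "mkqyxee" -> "kqyxee"
  "uatufkcoejx" -> "syrsdiamchv" -> "gmfgrwoaqvj" -> "jvqaowrgfmg" -> "iupznvqfelf" -> "upznvqfelf"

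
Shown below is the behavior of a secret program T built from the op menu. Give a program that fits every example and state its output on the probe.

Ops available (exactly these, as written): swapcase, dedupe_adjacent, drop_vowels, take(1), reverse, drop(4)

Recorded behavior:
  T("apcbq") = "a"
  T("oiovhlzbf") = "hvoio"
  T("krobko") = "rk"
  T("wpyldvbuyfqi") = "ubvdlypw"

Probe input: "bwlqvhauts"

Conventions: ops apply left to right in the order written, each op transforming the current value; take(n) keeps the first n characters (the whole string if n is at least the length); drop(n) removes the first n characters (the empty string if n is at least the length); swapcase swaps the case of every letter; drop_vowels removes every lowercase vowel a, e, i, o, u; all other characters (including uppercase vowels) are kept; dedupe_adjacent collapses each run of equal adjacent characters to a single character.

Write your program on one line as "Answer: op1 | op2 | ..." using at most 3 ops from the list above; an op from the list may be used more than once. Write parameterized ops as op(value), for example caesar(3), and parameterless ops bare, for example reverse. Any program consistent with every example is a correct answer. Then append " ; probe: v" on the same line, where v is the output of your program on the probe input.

reverse | drop(4) ; probe: "hvqlwb"

Check, running the answer program on each example:
  "apcbq" -> "qbcpa" -> "a"
  "oiovhlzbf" -> "fbzlhvoio" -> "hvoio"
  "krobko" -> "okbork" -> "rk"
  "wpyldvbuyfqi" -> "iqfyubvdlypw" -> "ubvdlypw"
  probe: "bwlqvhauts" -> "stuahvqlwb" -> "hvqlwb"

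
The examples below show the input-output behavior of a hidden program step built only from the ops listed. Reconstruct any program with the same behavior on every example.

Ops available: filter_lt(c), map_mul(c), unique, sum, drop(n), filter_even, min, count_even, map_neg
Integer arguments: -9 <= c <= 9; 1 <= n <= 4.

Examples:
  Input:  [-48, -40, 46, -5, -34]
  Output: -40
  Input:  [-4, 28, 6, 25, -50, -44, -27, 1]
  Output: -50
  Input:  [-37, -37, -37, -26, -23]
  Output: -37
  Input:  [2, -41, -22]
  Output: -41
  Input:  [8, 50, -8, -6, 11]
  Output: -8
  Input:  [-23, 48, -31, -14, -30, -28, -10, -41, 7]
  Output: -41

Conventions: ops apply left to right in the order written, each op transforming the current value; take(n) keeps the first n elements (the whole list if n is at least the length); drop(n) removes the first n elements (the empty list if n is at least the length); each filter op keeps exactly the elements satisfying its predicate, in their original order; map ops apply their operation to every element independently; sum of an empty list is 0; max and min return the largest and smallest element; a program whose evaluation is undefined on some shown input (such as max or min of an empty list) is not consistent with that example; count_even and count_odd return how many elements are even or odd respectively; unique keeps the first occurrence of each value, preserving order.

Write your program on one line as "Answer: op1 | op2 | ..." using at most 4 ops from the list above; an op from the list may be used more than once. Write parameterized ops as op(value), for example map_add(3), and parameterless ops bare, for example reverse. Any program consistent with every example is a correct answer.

map_neg | drop(1) | map_neg | min

Check, running the answer program on each example:
  [-48, -40, 46, -5, -34] -> [48, 40, -46, 5, 34] -> [40, -46, 5, 34] -> [-40, 46, -5, -34] -> -40
  [-4, 28, 6, 25, -50, -44, -27, 1] -> [4, -28, -6, -25, 50, 44, 27, -1] -> [-28, -6, -25, 50, 44, 27, -1] -> [28, 6, 25, -50, -44, -27, 1] -> -50
  [-37, -37, -37, -26, -23] -> [37, 37, 37, 26, 23] -> [37, 37, 26, 23] -> [-37, -37, -26, -23] -> -37
  [2, -41, -22] -> [-2, 41, 22] -> [41, 22] -> [-41, -22] -> -41
  [8, 50, -8, -6, 11] -> [-8, -50, 8, 6, -11] -> [-50, 8, 6, -11] -> [50, -8, -6, 11] -> -8
  [-23, 48, -31, -14, -30, -28, -10, -41, 7] -> [23, -48, 31, 14, 30, 28, 10, 41, -7] -> [-48, 31, 14, 30, 28, 10, 41, -7] -> [48, -31, -14, -30, -28, -10, -41, 7] -> -41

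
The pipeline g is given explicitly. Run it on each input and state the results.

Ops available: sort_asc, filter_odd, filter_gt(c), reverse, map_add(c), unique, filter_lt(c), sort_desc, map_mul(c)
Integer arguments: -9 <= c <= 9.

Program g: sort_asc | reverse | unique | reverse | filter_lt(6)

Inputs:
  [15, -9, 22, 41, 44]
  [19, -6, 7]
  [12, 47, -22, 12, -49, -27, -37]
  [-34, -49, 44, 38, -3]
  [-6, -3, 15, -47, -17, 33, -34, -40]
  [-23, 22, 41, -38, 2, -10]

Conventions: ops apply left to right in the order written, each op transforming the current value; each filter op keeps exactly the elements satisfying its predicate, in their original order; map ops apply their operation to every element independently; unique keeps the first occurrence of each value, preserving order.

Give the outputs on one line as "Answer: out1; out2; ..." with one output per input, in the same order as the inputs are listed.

Execution, op by op:
  [15, -9, 22, 41, 44] -> [-9, 15, 22, 41, 44] -> [44, 41, 22, 15, -9] -> [44, 41, 22, 15, -9] -> [-9, 15, 22, 41, 44] -> [-9]
  [19, -6, 7] -> [-6, 7, 19] -> [19, 7, -6] -> [19, 7, -6] -> [-6, 7, 19] -> [-6]
  [12, 47, -22, 12, -49, -27, -37] -> [-49, -37, -27, -22, 12, 12, 47] -> [47, 12, 12, -22, -27, -37, -49] -> [47, 12, -22, -27, -37, -49] -> [-49, -37, -27, -22, 12, 47] -> [-49, -37, -27, -22]
  [-34, -49, 44, 38, -3] -> [-49, -34, -3, 38, 44] -> [44, 38, -3, -34, -49] -> [44, 38, -3, -34, -49] -> [-49, -34, -3, 38, 44] -> [-49, -34, -3]
  [-6, -3, 15, -47, -17, 33, -34, -40] -> [-47, -40, -34, -17, -6, -3, 15, 33] -> [33, 15, -3, -6, -17, -34, -40, -47] -> [33, 15, -3, -6, -17, -34, -40, -47] -> [-47, -40, -34, -17, -6, -3, 15, 33] -> [-47, -40, -34, -17, -6, -3]
  [-23, 22, 41, -38, 2, -10] -> [-38, -23, -10, 2, 22, 41] -> [41, 22, 2, -10, -23, -38] -> [41, 22, 2, -10, -23, -38] -> [-38, -23, -10, 2, 22, 41] -> [-38, -23, -10, 2]

[-9]; [-6]; [-49, -37, -27, -22]; [-49, -34, -3]; [-47, -40, -34, -17, -6, -3]; [-38, -23, -10, 2]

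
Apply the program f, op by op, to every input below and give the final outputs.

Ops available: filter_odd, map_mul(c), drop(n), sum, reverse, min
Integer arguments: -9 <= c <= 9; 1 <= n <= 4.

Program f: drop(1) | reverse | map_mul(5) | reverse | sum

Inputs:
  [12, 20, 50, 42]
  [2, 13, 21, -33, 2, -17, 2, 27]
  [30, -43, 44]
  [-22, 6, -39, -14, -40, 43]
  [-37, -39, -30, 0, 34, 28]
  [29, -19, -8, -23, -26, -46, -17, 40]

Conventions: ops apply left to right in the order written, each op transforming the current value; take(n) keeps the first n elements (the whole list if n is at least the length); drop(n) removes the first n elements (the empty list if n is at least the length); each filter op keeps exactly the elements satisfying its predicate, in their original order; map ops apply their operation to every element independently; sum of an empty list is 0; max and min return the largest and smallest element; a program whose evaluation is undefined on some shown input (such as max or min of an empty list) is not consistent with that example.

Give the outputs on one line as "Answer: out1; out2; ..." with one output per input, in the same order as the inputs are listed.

Execution, op by op:
  [12, 20, 50, 42] -> [20, 50, 42] -> [42, 50, 20] -> [210, 250, 100] -> [100, 250, 210] -> 560
  [2, 13, 21, -33, 2, -17, 2, 27] -> [13, 21, -33, 2, -17, 2, 27] -> [27, 2, -17, 2, -33, 21, 13] -> [135, 10, -85, 10, -165, 105, 65] -> [65, 105, -165, 10, -85, 10, 135] -> 75
  [30, -43, 44] -> [-43, 44] -> [44, -43] -> [220, -215] -> [-215, 220] -> 5
  [-22, 6, -39, -14, -40, 43] -> [6, -39, -14, -40, 43] -> [43, -40, -14, -39, 6] -> [215, -200, -70, -195, 30] -> [30, -195, -70, -200, 215] -> -220
  [-37, -39, -30, 0, 34, 28] -> [-39, -30, 0, 34, 28] -> [28, 34, 0, -30, -39] -> [140, 170, 0, -150, -195] -> [-195, -150, 0, 170, 140] -> -35
  [29, -19, -8, -23, -26, -46, -17, 40] -> [-19, -8, -23, -26, -46, -17, 40] -> [40, -17, -46, -26, -23, -8, -19] -> [200, -85, -230, -130, -115, -40, -95] -> [-95, -40, -115, -130, -230, -85, 200] -> -495

560; 75; 5; -220; -35; -495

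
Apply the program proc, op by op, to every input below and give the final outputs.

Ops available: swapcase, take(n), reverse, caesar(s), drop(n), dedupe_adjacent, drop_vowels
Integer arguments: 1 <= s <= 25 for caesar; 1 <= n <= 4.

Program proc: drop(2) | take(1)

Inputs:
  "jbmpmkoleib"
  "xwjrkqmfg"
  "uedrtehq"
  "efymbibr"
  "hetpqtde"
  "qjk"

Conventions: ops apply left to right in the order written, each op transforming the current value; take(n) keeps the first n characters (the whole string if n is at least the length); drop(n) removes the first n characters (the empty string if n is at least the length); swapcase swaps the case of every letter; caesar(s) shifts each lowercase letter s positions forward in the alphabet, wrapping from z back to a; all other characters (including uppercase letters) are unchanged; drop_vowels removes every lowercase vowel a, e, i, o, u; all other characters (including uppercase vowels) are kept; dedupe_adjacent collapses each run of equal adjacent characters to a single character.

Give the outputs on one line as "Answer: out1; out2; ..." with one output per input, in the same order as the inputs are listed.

"m"; "j"; "d"; "y"; "t"; "k"

Execution, op by op:
  "jbmpmkoleib" -> "mpmkoleib" -> "m"
  "xwjrkqmfg" -> "jrkqmfg" -> "j"
  "uedrtehq" -> "drtehq" -> "d"
  "efymbibr" -> "ymbibr" -> "y"
  "hetpqtde" -> "tpqtde" -> "t"
  "qjk" -> "k" -> "k"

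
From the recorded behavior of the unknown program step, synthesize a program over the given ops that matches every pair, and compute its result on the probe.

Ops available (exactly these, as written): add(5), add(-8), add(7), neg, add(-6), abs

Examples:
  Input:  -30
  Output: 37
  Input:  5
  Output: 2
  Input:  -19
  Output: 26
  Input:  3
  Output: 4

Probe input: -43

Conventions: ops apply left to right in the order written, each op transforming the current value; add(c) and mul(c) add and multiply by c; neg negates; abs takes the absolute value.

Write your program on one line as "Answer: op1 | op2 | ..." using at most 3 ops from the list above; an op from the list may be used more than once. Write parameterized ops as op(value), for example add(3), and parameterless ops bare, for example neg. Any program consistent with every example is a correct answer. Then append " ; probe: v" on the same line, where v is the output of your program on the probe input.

neg | add(7) ; probe: 50

Check, running the answer program on each example:
  -30 -> 30 -> 37
  5 -> -5 -> 2
  -19 -> 19 -> 26
  3 -> -3 -> 4
  probe: -43 -> 43 -> 50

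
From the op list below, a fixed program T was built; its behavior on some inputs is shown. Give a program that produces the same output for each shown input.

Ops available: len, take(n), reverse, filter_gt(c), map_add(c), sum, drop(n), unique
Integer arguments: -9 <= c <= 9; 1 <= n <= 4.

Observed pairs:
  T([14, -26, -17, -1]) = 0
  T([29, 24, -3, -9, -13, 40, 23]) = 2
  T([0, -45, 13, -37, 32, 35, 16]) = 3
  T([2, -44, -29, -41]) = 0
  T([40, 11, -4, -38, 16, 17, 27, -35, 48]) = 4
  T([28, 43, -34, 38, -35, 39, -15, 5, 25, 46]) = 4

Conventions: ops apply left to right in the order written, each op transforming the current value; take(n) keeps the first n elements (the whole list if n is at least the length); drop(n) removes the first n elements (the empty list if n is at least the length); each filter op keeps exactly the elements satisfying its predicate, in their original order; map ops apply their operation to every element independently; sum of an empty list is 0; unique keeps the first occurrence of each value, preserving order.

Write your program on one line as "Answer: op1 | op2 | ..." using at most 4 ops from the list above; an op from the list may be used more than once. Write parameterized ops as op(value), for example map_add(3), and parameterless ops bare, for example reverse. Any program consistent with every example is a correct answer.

drop(4) | filter_gt(1) | len

Check, running the answer program on each example:
  [14, -26, -17, -1] -> [] -> [] -> 0
  [29, 24, -3, -9, -13, 40, 23] -> [-13, 40, 23] -> [40, 23] -> 2
  [0, -45, 13, -37, 32, 35, 16] -> [32, 35, 16] -> [32, 35, 16] -> 3
  [2, -44, -29, -41] -> [] -> [] -> 0
  [40, 11, -4, -38, 16, 17, 27, -35, 48] -> [16, 17, 27, -35, 48] -> [16, 17, 27, 48] -> 4
  [28, 43, -34, 38, -35, 39, -15, 5, 25, 46] -> [-35, 39, -15, 5, 25, 46] -> [39, 5, 25, 46] -> 4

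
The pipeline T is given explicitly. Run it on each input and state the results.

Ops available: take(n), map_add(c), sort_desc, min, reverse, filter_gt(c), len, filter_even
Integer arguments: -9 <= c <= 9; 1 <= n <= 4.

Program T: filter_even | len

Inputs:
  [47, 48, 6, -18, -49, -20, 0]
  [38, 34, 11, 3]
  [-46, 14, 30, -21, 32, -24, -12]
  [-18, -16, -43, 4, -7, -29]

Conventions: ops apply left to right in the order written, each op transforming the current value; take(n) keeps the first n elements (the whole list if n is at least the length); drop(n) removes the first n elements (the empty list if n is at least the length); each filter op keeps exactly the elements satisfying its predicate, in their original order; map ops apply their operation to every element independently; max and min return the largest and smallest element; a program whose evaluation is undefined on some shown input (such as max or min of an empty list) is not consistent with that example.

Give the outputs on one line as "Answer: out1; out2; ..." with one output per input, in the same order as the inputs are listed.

5; 2; 6; 3

Execution, op by op:
  [47, 48, 6, -18, -49, -20, 0] -> [48, 6, -18, -20, 0] -> 5
  [38, 34, 11, 3] -> [38, 34] -> 2
  [-46, 14, 30, -21, 32, -24, -12] -> [-46, 14, 30, 32, -24, -12] -> 6
  [-18, -16, -43, 4, -7, -29] -> [-18, -16, 4] -> 3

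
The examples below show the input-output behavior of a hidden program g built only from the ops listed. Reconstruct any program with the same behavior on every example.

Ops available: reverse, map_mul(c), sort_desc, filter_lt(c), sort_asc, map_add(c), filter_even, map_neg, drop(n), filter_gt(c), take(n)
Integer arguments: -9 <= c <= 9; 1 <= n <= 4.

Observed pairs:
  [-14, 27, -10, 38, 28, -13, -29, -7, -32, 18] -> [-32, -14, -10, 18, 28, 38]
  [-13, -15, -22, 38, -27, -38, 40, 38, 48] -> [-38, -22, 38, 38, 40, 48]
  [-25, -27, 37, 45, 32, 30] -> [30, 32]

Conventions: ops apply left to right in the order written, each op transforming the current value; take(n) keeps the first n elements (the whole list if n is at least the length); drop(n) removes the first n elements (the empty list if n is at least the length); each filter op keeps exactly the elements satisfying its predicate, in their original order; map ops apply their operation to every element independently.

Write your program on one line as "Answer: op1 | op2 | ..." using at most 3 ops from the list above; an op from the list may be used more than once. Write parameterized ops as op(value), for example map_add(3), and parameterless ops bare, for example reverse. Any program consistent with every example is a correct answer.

sort_desc | sort_asc | filter_even

Check, running the answer program on each example:
  [-14, 27, -10, 38, 28, -13, -29, -7, -32, 18] -> [38, 28, 27, 18, -7, -10, -13, -14, -29, -32] -> [-32, -29, -14, -13, -10, -7, 18, 27, 28, 38] -> [-32, -14, -10, 18, 28, 38]
  [-13, -15, -22, 38, -27, -38, 40, 38, 48] -> [48, 40, 38, 38, -13, -15, -22, -27, -38] -> [-38, -27, -22, -15, -13, 38, 38, 40, 48] -> [-38, -22, 38, 38, 40, 48]
  [-25, -27, 37, 45, 32, 30] -> [45, 37, 32, 30, -25, -27] -> [-27, -25, 30, 32, 37, 45] -> [30, 32]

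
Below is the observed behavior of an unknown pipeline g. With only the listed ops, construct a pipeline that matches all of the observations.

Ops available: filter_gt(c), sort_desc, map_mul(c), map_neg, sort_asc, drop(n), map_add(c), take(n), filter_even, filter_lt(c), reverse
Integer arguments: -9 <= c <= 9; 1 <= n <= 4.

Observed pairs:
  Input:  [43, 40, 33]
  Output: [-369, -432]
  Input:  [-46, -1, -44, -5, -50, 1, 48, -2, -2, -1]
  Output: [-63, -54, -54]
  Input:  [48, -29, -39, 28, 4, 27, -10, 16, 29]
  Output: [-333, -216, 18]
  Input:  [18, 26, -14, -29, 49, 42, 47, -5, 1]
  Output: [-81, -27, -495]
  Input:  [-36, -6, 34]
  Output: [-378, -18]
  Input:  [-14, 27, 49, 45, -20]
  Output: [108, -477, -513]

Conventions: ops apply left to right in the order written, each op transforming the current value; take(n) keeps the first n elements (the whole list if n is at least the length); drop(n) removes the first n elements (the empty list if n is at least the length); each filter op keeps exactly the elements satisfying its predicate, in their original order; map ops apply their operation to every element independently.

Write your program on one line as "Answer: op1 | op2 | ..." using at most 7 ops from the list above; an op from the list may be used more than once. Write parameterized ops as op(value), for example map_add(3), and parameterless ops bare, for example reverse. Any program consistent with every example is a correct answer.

drop(1) | reverse | map_add(2) | map_add(6) | map_mul(-9) | take(3)

Check, running the answer program on each example:
  [43, 40, 33] -> [40, 33] -> [33, 40] -> [35, 42] -> [41, 48] -> [-369, -432] -> [-369, -432]
  [-46, -1, -44, -5, -50, 1, 48, -2, -2, -1] -> [-1, -44, -5, -50, 1, 48, -2, -2, -1] -> [-1, -2, -2, 48, 1, -50, -5, -44, -1] -> [1, 0, 0, 50, 3, -48, -3, -42, 1] -> [7, 6, 6, 56, 9, -42, 3, -36, 7] -> [-63, -54, -54, -504, -81, 378, -27, 324, -63] -> [-63, -54, -54]
  [48, -29, -39, 28, 4, 27, -10, 16, 29] -> [-29, -39, 28, 4, 27, -10, 16, 29] -> [29, 16, -10, 27, 4, 28, -39, -29] -> [31, 18, -8, 29, 6, 30, -37, -27] -> [37, 24, -2, 35, 12, 36, -31, -21] -> [-333, -216, 18, -315, -108, -324, 279, 189] -> [-333, -216, 18]
  [18, 26, -14, -29, 49, 42, 47, -5, 1] -> [26, -14, -29, 49, 42, 47, -5, 1] -> [1, -5, 47, 42, 49, -29, -14, 26] -> [3, -3, 49, 44, 51, -27, -12, 28] -> [9, 3, 55, 50, 57, -21, -6, 34] -> [-81, -27, -495, -450, -513, 189, 54, -306] -> [-81, -27, -495]
  [-36, -6, 34] -> [-6, 34] -> [34, -6] -> [36, -4] -> [42, 2] -> [-378, -18] -> [-378, -18]
  [-14, 27, 49, 45, -20] -> [27, 49, 45, -20] -> [-20, 45, 49, 27] -> [-18, 47, 51, 29] -> [-12, 53, 57, 35] -> [108, -477, -513, -315] -> [108, -477, -513]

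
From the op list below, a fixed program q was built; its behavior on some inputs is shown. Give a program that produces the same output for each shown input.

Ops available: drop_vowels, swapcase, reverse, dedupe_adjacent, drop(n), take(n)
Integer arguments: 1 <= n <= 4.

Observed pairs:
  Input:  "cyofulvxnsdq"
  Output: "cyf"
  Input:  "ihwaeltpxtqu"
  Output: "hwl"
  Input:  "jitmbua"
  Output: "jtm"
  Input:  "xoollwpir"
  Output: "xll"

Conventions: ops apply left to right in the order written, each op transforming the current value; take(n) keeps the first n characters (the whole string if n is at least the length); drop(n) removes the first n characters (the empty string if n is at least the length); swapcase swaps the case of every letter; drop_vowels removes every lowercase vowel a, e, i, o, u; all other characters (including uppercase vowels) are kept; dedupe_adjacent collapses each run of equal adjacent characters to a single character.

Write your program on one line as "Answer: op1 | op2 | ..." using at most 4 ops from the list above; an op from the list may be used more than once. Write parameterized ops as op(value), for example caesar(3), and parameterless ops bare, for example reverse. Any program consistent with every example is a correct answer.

reverse | drop_vowels | reverse | take(3)

Check, running the answer program on each example:
  "cyofulvxnsdq" -> "qdsnxvlufoyc" -> "qdsnxvlfyc" -> "cyflvxnsdq" -> "cyf"
  "ihwaeltpxtqu" -> "uqtxptleawhi" -> "qtxptlwh" -> "hwltpxtq" -> "hwl"
  "jitmbua" -> "aubmtij" -> "bmtj" -> "jtmb" -> "jtm"
  "xoollwpir" -> "ripwlloox" -> "rpwllx" -> "xllwpr" -> "xll"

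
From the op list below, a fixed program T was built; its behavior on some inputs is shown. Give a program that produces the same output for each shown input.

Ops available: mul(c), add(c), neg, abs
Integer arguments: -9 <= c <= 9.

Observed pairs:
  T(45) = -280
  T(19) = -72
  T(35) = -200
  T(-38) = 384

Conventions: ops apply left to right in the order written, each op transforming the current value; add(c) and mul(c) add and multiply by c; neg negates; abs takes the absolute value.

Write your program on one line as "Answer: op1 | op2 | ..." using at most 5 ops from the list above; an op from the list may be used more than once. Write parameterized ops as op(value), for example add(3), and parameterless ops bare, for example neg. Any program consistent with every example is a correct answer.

add(-4) | add(-6) | neg | mul(8)

Check, running the answer program on each example:
  45 -> 41 -> 35 -> -35 -> -280
  19 -> 15 -> 9 -> -9 -> -72
  35 -> 31 -> 25 -> -25 -> -200
  -38 -> -42 -> -48 -> 48 -> 384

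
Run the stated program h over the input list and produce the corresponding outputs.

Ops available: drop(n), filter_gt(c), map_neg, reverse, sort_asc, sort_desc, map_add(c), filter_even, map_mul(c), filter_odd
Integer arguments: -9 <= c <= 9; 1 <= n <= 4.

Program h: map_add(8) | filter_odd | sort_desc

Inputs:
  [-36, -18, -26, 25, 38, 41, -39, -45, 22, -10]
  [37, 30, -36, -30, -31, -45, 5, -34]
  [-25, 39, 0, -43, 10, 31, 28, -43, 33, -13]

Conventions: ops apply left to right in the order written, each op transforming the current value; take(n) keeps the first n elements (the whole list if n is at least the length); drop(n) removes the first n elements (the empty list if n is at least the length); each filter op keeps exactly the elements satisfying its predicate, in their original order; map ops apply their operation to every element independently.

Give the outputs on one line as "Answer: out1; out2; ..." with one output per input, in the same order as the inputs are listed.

[49, 33, -31, -37]; [45, 13, -23, -37]; [47, 41, 39, -5, -17, -35, -35]

Execution, op by op:
  [-36, -18, -26, 25, 38, 41, -39, -45, 22, -10] -> [-28, -10, -18, 33, 46, 49, -31, -37, 30, -2] -> [33, 49, -31, -37] -> [49, 33, -31, -37]
  [37, 30, -36, -30, -31, -45, 5, -34] -> [45, 38, -28, -22, -23, -37, 13, -26] -> [45, -23, -37, 13] -> [45, 13, -23, -37]
  [-25, 39, 0, -43, 10, 31, 28, -43, 33, -13] -> [-17, 47, 8, -35, 18, 39, 36, -35, 41, -5] -> [-17, 47, -35, 39, -35, 41, -5] -> [47, 41, 39, -5, -17, -35, -35]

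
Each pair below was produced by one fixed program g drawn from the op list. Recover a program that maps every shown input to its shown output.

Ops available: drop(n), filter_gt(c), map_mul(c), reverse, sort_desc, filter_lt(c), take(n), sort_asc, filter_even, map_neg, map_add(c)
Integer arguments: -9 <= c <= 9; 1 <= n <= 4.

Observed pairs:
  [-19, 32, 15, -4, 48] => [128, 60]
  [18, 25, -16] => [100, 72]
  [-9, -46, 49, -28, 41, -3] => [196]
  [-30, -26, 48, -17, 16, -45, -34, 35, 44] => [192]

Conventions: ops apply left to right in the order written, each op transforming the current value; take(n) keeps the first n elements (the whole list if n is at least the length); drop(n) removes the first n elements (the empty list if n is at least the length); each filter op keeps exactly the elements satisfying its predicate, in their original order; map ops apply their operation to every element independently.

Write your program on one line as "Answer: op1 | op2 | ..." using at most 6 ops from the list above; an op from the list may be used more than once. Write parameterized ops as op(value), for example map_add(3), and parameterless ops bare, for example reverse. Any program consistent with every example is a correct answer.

take(4) | map_neg | filter_lt(4) | map_mul(4) | sort_asc | map_neg

Check, running the answer program on each example:
  [-19, 32, 15, -4, 48] -> [-19, 32, 15, -4] -> [19, -32, -15, 4] -> [-32, -15] -> [-128, -60] -> [-128, -60] -> [128, 60]
  [18, 25, -16] -> [18, 25, -16] -> [-18, -25, 16] -> [-18, -25] -> [-72, -100] -> [-100, -72] -> [100, 72]
  [-9, -46, 49, -28, 41, -3] -> [-9, -46, 49, -28] -> [9, 46, -49, 28] -> [-49] -> [-196] -> [-196] -> [196]
  [-30, -26, 48, -17, 16, -45, -34, 35, 44] -> [-30, -26, 48, -17] -> [30, 26, -48, 17] -> [-48] -> [-192] -> [-192] -> [192]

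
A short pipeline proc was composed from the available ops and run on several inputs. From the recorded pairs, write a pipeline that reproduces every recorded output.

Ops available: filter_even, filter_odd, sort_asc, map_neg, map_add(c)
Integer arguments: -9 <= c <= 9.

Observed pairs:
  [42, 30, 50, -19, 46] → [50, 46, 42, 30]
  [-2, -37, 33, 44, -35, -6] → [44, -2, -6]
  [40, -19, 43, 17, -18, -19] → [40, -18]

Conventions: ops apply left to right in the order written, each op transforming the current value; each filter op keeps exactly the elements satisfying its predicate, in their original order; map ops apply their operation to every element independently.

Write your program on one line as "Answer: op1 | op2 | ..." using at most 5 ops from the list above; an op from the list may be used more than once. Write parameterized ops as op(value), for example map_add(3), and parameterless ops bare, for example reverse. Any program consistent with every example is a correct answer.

sort_asc | map_neg | sort_asc | filter_even | map_neg

Check, running the answer program on each example:
  [42, 30, 50, -19, 46] -> [-19, 30, 42, 46, 50] -> [19, -30, -42, -46, -50] -> [-50, -46, -42, -30, 19] -> [-50, -46, -42, -30] -> [50, 46, 42, 30]
  [-2, -37, 33, 44, -35, -6] -> [-37, -35, -6, -2, 33, 44] -> [37, 35, 6, 2, -33, -44] -> [-44, -33, 2, 6, 35, 37] -> [-44, 2, 6] -> [44, -2, -6]
  [40, -19, 43, 17, -18, -19] -> [-19, -19, -18, 17, 40, 43] -> [19, 19, 18, -17, -40, -43] -> [-43, -40, -17, 18, 19, 19] -> [-40, 18] -> [40, -18]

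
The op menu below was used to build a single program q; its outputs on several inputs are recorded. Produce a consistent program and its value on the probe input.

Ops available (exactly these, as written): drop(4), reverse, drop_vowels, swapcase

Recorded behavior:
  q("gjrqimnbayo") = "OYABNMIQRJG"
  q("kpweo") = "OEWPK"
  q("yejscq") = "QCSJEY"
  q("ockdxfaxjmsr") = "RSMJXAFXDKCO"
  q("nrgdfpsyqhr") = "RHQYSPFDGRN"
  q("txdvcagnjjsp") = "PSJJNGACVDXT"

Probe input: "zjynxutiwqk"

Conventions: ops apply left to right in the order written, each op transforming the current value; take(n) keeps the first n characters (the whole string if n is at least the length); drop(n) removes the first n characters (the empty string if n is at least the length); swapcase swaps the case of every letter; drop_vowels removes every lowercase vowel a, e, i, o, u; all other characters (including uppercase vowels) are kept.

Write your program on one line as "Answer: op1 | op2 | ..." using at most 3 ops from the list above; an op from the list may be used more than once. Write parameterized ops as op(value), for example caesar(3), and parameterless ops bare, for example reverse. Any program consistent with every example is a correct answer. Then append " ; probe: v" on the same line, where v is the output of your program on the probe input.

reverse | swapcase ; probe: "KQWITUXNYJZ"

Check, running the answer program on each example:
  "gjrqimnbayo" -> "oyabnmiqrjg" -> "OYABNMIQRJG"
  "kpweo" -> "oewpk" -> "OEWPK"
  "yejscq" -> "qcsjey" -> "QCSJEY"
  "ockdxfaxjmsr" -> "rsmjxafxdkco" -> "RSMJXAFXDKCO"
  "nrgdfpsyqhr" -> "rhqyspfdgrn" -> "RHQYSPFDGRN"
  "txdvcagnjjsp" -> "psjjngacvdxt" -> "PSJJNGACVDXT"
  probe: "zjynxutiwqk" -> "kqwituxnyjz" -> "KQWITUXNYJZ"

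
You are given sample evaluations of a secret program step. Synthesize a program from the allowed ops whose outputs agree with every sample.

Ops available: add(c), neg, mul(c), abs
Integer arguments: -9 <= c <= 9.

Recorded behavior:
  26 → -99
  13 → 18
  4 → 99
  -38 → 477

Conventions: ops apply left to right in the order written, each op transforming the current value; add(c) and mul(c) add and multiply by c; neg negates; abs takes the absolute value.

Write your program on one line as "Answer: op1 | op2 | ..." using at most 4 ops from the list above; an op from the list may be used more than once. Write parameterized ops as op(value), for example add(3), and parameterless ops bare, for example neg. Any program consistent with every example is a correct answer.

add(-6) | add(-9) | mul(-9)

Check, running the answer program on each example:
  26 -> 20 -> 11 -> -99
  13 -> 7 -> -2 -> 18
  4 -> -2 -> -11 -> 99
  -38 -> -44 -> -53 -> 477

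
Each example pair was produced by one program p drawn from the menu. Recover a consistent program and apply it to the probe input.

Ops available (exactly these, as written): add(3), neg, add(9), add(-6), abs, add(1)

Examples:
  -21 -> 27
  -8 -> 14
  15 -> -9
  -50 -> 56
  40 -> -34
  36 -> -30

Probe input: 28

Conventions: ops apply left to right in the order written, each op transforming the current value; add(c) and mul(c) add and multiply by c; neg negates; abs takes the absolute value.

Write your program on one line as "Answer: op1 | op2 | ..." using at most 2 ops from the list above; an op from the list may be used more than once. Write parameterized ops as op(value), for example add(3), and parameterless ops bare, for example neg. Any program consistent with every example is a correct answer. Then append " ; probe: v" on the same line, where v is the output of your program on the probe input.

add(-6) | neg ; probe: -22

Check, running the answer program on each example:
  -21 -> -27 -> 27
  -8 -> -14 -> 14
  15 -> 9 -> -9
  -50 -> -56 -> 56
  40 -> 34 -> -34
  36 -> 30 -> -30
  probe: 28 -> 22 -> -22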